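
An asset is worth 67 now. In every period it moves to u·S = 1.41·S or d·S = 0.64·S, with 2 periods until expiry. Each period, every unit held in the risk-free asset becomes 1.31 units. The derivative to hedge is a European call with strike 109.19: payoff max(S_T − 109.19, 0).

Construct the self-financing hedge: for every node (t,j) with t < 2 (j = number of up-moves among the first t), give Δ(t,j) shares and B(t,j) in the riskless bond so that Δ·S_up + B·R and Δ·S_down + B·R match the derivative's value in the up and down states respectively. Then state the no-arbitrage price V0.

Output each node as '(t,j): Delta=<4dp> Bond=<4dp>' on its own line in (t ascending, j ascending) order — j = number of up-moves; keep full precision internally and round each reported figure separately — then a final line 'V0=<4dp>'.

(0,0): Delta=0.3092 Bond=-10.1198
(1,0): Delta=0.0000 Bond=0.0000
(1,1): Delta=0.3301 Bond=-15.2356
V0=10.5942

Since d<R<u, set p* = (R−d)/(u−d) = 0.8701; price each node as the discounted p*-expectation of its children.
Payoff layer (t=2): V(2,0)=0.0000, V(2,1)=0.0000, V(2,2)=24.0127
  t=1,j=0: stock 42.8800 → up 60.4608 (V=0.0000), down 27.4432 (V=0.0000). Price 0.0000; hedge Δ=0.0000, bond B=0.0000.
  t=1,j=1: stock 94.4700 → up 133.2027 (V=24.0127), down 60.4608 (V=0.0000). Price 15.9497; hedge Δ=0.3301, bond B=-15.2356.
  t=0,j=0: stock 67.0000 → up 94.4700 (V=15.9497), down 42.8800 (V=0.0000). Price 10.5942; hedge Δ=0.3092, bond B=-10.1198.
Check: Δ(0,0)·S0 + B(0,0) = 10.5942 = V0.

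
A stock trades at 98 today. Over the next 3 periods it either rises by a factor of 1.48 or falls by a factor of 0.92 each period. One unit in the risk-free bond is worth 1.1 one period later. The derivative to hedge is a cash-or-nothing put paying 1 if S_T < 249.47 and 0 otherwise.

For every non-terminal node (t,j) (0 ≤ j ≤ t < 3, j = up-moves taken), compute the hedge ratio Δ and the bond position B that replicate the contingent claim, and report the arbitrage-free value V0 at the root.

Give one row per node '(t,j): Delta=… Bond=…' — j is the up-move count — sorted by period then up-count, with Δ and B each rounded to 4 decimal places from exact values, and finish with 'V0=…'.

(0,0): Delta=-0.0016 Bond=0.8788
(1,0): Delta=0.0000 Bond=0.8264
(1,1): Delta=-0.0036 Bond=1.2629
(2,0): Delta=0.0000 Bond=0.9091
(2,1): Delta=0.0000 Bond=0.9091
(2,2): Delta=-0.0083 Bond=2.4026
V0=0.7264

The replicating-portfolio and risk-neutral prices coincide; use p* = (1.1−0.92)/(1.48−0.92) = 0.3214 for the latter.
At expiry t=3: V(3,0)=1.0000, V(3,1)=1.0000, V(3,2)=1.0000, V(3,3)=0.0000
Node (2,0) S=82.9472: V=(p*·1.0000+(1−p*)·1.0000)/1.1=0.9091; Δ=(1.0000−1.0000)/(122.7619−76.3114)=0.0000; B=V−Δ·S=0.9091
Node (2,1) S=133.4368: V=(p*·1.0000+(1−p*)·1.0000)/1.1=0.9091; Δ=(1.0000−1.0000)/(197.4865−122.7619)=0.0000; B=V−Δ·S=0.9091
Node (2,2) S=214.6592: V=(p*·0.0000+(1−p*)·1.0000)/1.1=0.6169; Δ=(0.0000−1.0000)/(317.6956−197.4865)=-0.0083; B=V−Δ·S=2.4026
Node (1,0) S=90.1600: V=(p*·0.9091+(1−p*)·0.9091)/1.1=0.8264; Δ=(0.9091−0.9091)/(133.4368−82.9472)=0.0000; B=V−Δ·S=0.8264
Node (1,1) S=145.0400: V=(p*·0.6169+(1−p*)·0.9091)/1.1=0.7411; Δ=(0.6169−0.9091)/(214.6592−133.4368)=-0.0036; B=V−Δ·S=1.2629
Node (0,0) S=98.0000: V=(p*·0.7411+(1−p*)·0.8264)/1.1=0.7264; Δ=(0.7411−0.8264)/(145.0400−90.1600)=-0.0016; B=V−Δ·S=0.8788
The time-0 hedge costs 0.7264, which is the no-arbitrage price.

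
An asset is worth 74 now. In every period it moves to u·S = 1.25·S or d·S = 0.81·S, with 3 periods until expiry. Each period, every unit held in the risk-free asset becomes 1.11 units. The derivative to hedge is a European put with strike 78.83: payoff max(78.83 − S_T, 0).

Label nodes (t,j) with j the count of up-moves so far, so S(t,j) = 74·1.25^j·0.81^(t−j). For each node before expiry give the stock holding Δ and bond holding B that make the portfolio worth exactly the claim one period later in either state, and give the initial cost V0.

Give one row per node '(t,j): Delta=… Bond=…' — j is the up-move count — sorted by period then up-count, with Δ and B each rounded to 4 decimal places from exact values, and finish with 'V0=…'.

(0,0): Delta=-0.2501 Bond=22.1854
(1,0): Delta=-0.6547 Bond=48.8764
(1,1): Delta=-0.1278 Bond=13.3089
(2,0): Delta=-1.0000 Bond=71.0180
(2,1): Delta=-0.5503 Bond=46.4290
(2,2): Delta=0.0000 Bond=0.0000
V0=3.6772

Under the risk-neutral measure, an up-move has probability p* = (R−d)/(u−d) = 0.6818 and values discount at R = 1.11.
Terminal payoffs: V(3,0)=39.5034, V(3,1)=18.1407, V(3,2)=0.0000, V(3,3)=0.0000
Node (2,0) S=48.5514: V=(p*·18.1407+(1−p*)·39.5034)/1.11=22.4666; Δ=(18.1407−39.5034)/(60.6893−39.3266)=-1.0000; B=V−Δ·S=71.0180
Node (2,1) S=74.9250: V=(p*·0.0000+(1−p*)·18.1407)/1.11=5.2001; Δ=(0.0000−18.1407)/(93.6563−60.6893)=-0.5503; B=V−Δ·S=46.4290
Node (2,2) S=115.6250: V=(p*·0.0000+(1−p*)·0.0000)/1.11=0.0000; Δ=(0.0000−0.0000)/(144.5312−93.6562)=0.0000; B=V−Δ·S=0.0000
Node (1,0) S=59.9400: V=(p*·5.2001+(1−p*)·22.4666)/1.11=9.6342; Δ=(5.2001−22.4666)/(74.9250−48.5514)=-0.6547; B=V−Δ·S=48.8764
Node (1,1) S=92.5000: V=(p*·0.0000+(1−p*)·5.2001)/1.11=1.4906; Δ=(0.0000−5.2001)/(115.6250−74.9250)=-0.1278; B=V−Δ·S=13.3089
Node (0,0) S=74.0000: V=(p*·1.4906+(1−p*)·9.6342)/1.11=3.6772; Δ=(1.4906−9.6342)/(92.5000−59.9400)=-0.2501; B=V−Δ·S=22.1854
Check: Δ(0,0)·S0 + B(0,0) = 3.6772 = V0.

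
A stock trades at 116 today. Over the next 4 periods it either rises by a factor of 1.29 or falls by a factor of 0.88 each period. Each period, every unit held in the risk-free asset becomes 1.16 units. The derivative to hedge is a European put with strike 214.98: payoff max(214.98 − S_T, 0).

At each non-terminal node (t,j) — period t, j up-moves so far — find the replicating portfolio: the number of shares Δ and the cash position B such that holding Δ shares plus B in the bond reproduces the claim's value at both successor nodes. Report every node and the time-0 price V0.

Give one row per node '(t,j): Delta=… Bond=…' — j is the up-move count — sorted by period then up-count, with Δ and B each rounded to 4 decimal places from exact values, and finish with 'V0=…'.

(0,0): Delta=-0.5371 Bond=78.7298
(1,0): Delta=-0.9656 Bond=135.0645
(1,1): Delta=-0.4014 Bond=71.0197
(2,0): Delta=-1.0000 Bond=159.7652
(2,1): Delta=-0.9547 Bond=155.2401
(2,2): Delta=-0.2262 Bond=48.5563
(3,0): Delta=-1.0000 Bond=185.3276
(3,1): Delta=-1.0000 Bond=185.3276
(3,2): Delta=-0.9404 Bond=177.6414
(3,3): Delta=0.0000 Bond=0.0000
V0=16.4226

Since d<R<u, set p* = (R−d)/(u−d) = 0.6829; price each node as the discounted p*-expectation of its children.
Terminal payoffs: V(4,0)=145.4153, V(4,1)=113.0045, V(4,2)=65.4932, V(4,3)=0.0000, V(4,4)=0.0000
(3,0): S=79.0508. Δ = (V_up−V_dn)/(S_up−S_dn) = (113.0045−145.4153)/(101.9755−69.5647) = -1.0000. V = [p*·113.0045 + (1−p*)·145.4153]/1.16 = 106.2768. B = V − Δ·S = 185.3276.
(3,1): S=115.8812. Δ = (V_up−V_dn)/(S_up−S_dn) = (65.4932−113.0045)/(149.4868−101.9755) = -1.0000. V = [p*·65.4932 + (1−p*)·113.0045]/1.16 = 69.4464. B = V − Δ·S = 185.3276.
(3,2): S=169.8713. Δ = (V_up−V_dn)/(S_up−S_dn) = (0.0000−65.4932)/(219.1340−149.4868) = -0.9404. V = [p*·0.0000 + (1−p*)·65.4932]/1.16 = 17.9019. B = V − Δ·S = 177.6414.
(3,3): S=249.0159. Δ = (V_up−V_dn)/(S_up−S_dn) = (0.0000−0.0000)/(321.2305−219.1340) = 0.0000. V = [p*·0.0000 + (1−p*)·0.0000]/1.16 = 0.0000. B = V − Δ·S = 0.0000.
(2,0): S=89.8304. Δ = (V_up−V_dn)/(S_up−S_dn) = (69.4464−106.2768)/(115.8812−79.0508) = -1.0000. V = [p*·69.4464 + (1−p*)·106.2768]/1.16 = 69.9348. B = V − Δ·S = 159.7652.
(2,1): S=131.6832. Δ = (V_up−V_dn)/(S_up−S_dn) = (17.9019−69.4464)/(169.8713−115.8812) = -0.9547. V = [p*·17.9019 + (1−p*)·69.4464]/1.16 = 29.5218. B = V − Δ·S = 155.2401.
(2,2): S=193.0356. Δ = (V_up−V_dn)/(S_up−S_dn) = (0.0000−17.9019)/(249.0159−169.8713) = -0.2262. V = [p*·0.0000 + (1−p*)·17.9019]/1.16 = 4.8933. B = V − Δ·S = 48.5563.
(1,0): S=102.0800. Δ = (V_up−V_dn)/(S_up−S_dn) = (29.5218−69.9348)/(131.6832−89.8304) = -0.9656. V = [p*·29.5218 + (1−p*)·69.9348]/1.16 = 36.4962. B = V − Δ·S = 135.0645.
(1,1): S=149.6400. Δ = (V_up−V_dn)/(S_up−S_dn) = (4.8933−29.5218)/(193.0356−131.6832) = -0.4014. V = [p*·4.8933 + (1−p*)·29.5218]/1.16 = 10.9503. B = V − Δ·S = 71.0197.
(0,0): S=116.0000. Δ = (V_up−V_dn)/(S_up−S_dn) = (10.9503−36.4962)/(149.6400−102.0800) = -0.5371. V = [p*·10.9503 + (1−p*)·36.4962]/1.16 = 16.4226. B = V − Δ·S = 78.7298.
Self-financing check: at every node Δ·S+B equals the discounted successor values.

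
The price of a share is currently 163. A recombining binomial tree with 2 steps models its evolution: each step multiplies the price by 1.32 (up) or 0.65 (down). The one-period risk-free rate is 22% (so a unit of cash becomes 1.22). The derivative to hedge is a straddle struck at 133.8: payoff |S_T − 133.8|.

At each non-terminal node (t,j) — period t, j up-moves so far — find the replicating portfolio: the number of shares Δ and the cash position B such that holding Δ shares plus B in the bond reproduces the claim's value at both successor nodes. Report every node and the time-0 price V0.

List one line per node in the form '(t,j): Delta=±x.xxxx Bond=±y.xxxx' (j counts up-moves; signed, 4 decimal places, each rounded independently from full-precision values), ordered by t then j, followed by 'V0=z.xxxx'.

Risk-neutral probability p* = (R−d)/(u−d) = (1.22−0.65)/(1.32−0.65) = 0.8507.
Terminal values V(2,·): V(2,0)=64.9325, V(2,1)=6.0540, V(2,2)=150.2112
  t=1,j=0: stock 105.9500 → up 139.8540 (V=6.0540), down 68.8675 (V=64.9325). Price 12.1654; hedge Δ=-0.8294, bond B=100.0438.
  t=1,j=1: stock 215.1600 → up 284.0112 (V=150.2112), down 139.8540 (V=6.0540). Price 105.4879; hedge Δ=1.0000, bond B=-109.6721.
  t=0,j=0: stock 163.0000 → up 215.1600 (V=105.4879), down 105.9500 (V=12.1654). Price 75.0485; hedge Δ=0.8545, bond B=-64.2387.
Check: Δ(0,0)·S0 + B(0,0) = 75.0485 = V0.

(0,0): Delta=0.8545 Bond=-64.2387
(1,0): Delta=-0.8294 Bond=100.0438
(1,1): Delta=1.0000 Bond=-109.6721
V0=75.0485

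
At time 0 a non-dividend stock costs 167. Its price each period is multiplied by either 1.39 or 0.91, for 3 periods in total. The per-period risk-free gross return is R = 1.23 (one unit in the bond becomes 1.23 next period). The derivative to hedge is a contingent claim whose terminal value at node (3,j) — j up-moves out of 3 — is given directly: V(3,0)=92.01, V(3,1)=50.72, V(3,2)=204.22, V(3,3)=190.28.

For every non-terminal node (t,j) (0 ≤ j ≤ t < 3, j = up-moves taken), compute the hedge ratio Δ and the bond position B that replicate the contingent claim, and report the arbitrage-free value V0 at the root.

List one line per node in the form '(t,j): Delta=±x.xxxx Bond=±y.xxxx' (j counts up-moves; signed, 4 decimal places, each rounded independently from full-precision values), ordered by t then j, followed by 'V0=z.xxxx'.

(0,0): Delta=0.4736 Bond=7.8648
(1,0): Delta=0.9871 Bond=-68.3658
(1,1): Delta=0.3055 Bond=48.6936
(2,0): Delta=-0.6220 Bond=138.4463
(2,1): Delta=1.5139 Bond=-195.3581
(2,2): Delta=-0.0900 Bond=187.5186
V0=86.9609

The replicating-portfolio and risk-neutral prices coincide; use p* = (1.23−0.91)/(1.39−0.91) = 0.6667 for the latter.
Terminal values V(3,·): V(3,0)=92.0100, V(3,1)=50.7200, V(3,2)=204.2200, V(3,3)=190.2800
  t=2,j=0: stock 138.2927 → up 192.2269 (V=50.7200), down 125.8464 (V=92.0100). Price 52.4255; hedge Δ=-0.6220, bond B=138.4463.
  t=2,j=1: stock 211.2383 → up 293.6212 (V=204.2200), down 192.2269 (V=50.7200). Price 124.4336; hedge Δ=1.5139, bond B=-195.3581.
  t=2,j=2: stock 322.6607 → up 448.4984 (V=190.2800), down 293.6212 (V=204.2200). Price 158.4770; hedge Δ=-0.0900, bond B=187.5186.
  t=1,j=0: stock 151.9700 → up 211.2383 (V=124.4336), down 138.2927 (V=52.4255). Price 81.6511; hedge Δ=0.9871, bond B=-68.3658.
  t=1,j=1: stock 232.1300 → up 322.6607 (V=158.4770), down 211.2383 (V=124.4336). Price 119.6172; hedge Δ=0.3055, bond B=48.6936.
  t=0,j=0: stock 167.0000 → up 232.1300 (V=119.6172), down 151.9700 (V=81.6511). Price 86.9609; hedge Δ=0.4736, bond B=7.8648.
The time-0 hedge costs 86.9609, which is the no-arbitrage price.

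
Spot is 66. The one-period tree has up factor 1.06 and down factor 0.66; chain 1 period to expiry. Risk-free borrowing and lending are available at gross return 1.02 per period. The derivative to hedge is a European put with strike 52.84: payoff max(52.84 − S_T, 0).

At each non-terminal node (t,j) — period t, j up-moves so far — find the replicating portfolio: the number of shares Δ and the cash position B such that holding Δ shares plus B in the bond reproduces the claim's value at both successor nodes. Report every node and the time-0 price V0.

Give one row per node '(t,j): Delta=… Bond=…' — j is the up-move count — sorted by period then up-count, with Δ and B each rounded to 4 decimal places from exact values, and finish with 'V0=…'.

No-arbitrage ⇒ martingale measure with p* = (R−d)/(u−d) = 0.9000.
Terminal payoffs: V(1,0)=9.2800, V(1,1)=0.0000
  t=0,j=0: stock 66.0000 → up 69.9600 (V=0.0000), down 43.5600 (V=9.2800). Price 0.9098; hedge Δ=-0.3515, bond B=24.1098.
Root portfolio cost Δ·66+B reproduces V0=0.9098.

(0,0): Delta=-0.3515 Bond=24.1098
V0=0.9098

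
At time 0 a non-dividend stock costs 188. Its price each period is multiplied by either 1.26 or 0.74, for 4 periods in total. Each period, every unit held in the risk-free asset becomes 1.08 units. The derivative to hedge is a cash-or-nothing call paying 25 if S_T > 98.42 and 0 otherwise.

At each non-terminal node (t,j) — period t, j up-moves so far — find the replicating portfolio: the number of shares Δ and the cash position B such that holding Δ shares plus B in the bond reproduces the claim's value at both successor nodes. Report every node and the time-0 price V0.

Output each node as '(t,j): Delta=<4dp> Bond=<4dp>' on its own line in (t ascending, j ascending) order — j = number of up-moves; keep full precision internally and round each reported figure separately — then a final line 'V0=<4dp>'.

(0,0): Delta=0.0477 Bond=7.1484
(1,0): Delta=0.1341 Bond=-4.2998
(1,1): Delta=0.0208 Bond=14.0838
(2,0): Delta=0.2827 Bond=-19.9433
(2,1): Delta=0.0879 Bond=3.4560
(2,2): Delta=0.0000 Bond=21.4335
(3,0): Delta=0.0000 Bond=0.0000
(3,1): Delta=0.3706 Bond=-32.9416
(3,2): Delta=0.0000 Bond=23.1481
(3,3): Delta=0.0000 Bond=23.1481
V0=16.1185

Risk-neutral probability p* = (R−d)/(u−d) = (1.08−0.74)/(1.26−0.74) = 0.6538.
At expiry t=4: V(4,0)=0.0000, V(4,1)=0.0000, V(4,2)=25.0000, V(4,3)=25.0000, V(4,4)=25.0000
(3,0): S=76.1821. Δ = (V_up−V_dn)/(S_up−S_dn) = (0.0000−0.0000)/(95.9895−56.3748) = 0.0000. V = [p*·0.0000 + (1−p*)·0.0000]/1.08 = 0.0000. B = V − Δ·S = 0.0000.
(3,1): S=129.7155. Δ = (V_up−V_dn)/(S_up−S_dn) = (25.0000−0.0000)/(163.4415−95.9895) = 0.3706. V = [p*·25.0000 + (1−p*)·0.0000]/1.08 = 15.1353. B = V − Δ·S = -32.9416.
(3,2): S=220.8669. Δ = (V_up−V_dn)/(S_up−S_dn) = (25.0000−25.0000)/(278.2923−163.4415) = 0.0000. V = [p*·25.0000 + (1−p*)·25.0000]/1.08 = 23.1481. B = V − Δ·S = 23.1481.
(3,3): S=376.0707. Δ = (V_up−V_dn)/(S_up−S_dn) = (25.0000−25.0000)/(473.8491−278.2923) = 0.0000. V = [p*·25.0000 + (1−p*)·25.0000]/1.08 = 23.1481. B = V − Δ·S = 23.1481.
(2,0): S=102.9488. Δ = (V_up−V_dn)/(S_up−S_dn) = (15.1353−0.0000)/(129.7155−76.1821) = 0.2827. V = [p*·15.1353 + (1−p*)·0.0000]/1.08 = 9.1631. B = V − Δ·S = -19.9433.
(2,1): S=175.2912. Δ = (V_up−V_dn)/(S_up−S_dn) = (23.1481−15.1353)/(220.8669−129.7155) = 0.0879. V = [p*·23.1481 + (1−p*)·15.1353]/1.08 = 18.8653. B = V − Δ·S = 3.4560.
(2,2): S=298.4688. Δ = (V_up−V_dn)/(S_up−S_dn) = (23.1481−23.1481)/(376.0707−220.8669) = 0.0000. V = [p*·23.1481 + (1−p*)·23.1481]/1.08 = 21.4335. B = V − Δ·S = 21.4335.
(1,0): S=139.1200. Δ = (V_up−V_dn)/(S_up−S_dn) = (18.8653−9.1631)/(175.2912−102.9488) = 0.1341. V = [p*·18.8653 + (1−p*)·9.1631]/1.08 = 14.3582. B = V − Δ·S = -4.2998.
(1,1): S=236.8800. Δ = (V_up−V_dn)/(S_up−S_dn) = (21.4335−18.8653)/(298.4688−175.2912) = 0.0208. V = [p*·21.4335 + (1−p*)·18.8653]/1.08 = 19.0227. B = V − Δ·S = 14.0838.
(0,0): S=188.0000. Δ = (V_up−V_dn)/(S_up−S_dn) = (19.0227−14.3582)/(236.8800−139.1200) = 0.0477. V = [p*·19.0227 + (1−p*)·14.3582]/1.08 = 16.1185. B = V − Δ·S = 7.1484.
Root portfolio cost Δ·188+B reproduces V0=16.1185.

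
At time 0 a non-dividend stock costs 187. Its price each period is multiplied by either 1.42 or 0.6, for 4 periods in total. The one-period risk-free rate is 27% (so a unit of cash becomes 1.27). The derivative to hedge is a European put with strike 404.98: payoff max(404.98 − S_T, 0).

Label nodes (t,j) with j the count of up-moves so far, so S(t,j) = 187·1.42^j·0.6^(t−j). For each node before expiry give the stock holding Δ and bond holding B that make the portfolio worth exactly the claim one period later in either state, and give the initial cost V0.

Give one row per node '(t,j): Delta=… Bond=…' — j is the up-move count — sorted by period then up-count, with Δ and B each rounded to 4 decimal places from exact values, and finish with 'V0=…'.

(0,0): Delta=-0.3829 Bond=101.1561
(1,0): Delta=-1.0000 Bond=197.7072
(1,1): Delta=-0.3245 Bond=112.9670
(2,0): Delta=-1.0000 Bond=251.0881
(2,1): Delta=-1.0000 Bond=251.0881
(2,2): Delta=-0.2606 Bond=119.3741
(3,0): Delta=-1.0000 Bond=318.8819
(3,1): Delta=-1.0000 Bond=318.8819
(3,2): Delta=-1.0000 Bond=318.8819
(3,3): Delta=-0.1907 Bond=114.1551
V0=29.5543

Under the risk-neutral measure, an up-move has probability p* = (R−d)/(u−d) = 0.8171 and values discount at R = 1.27.
At expiry t=4: V(4,0)=380.7448, V(4,1)=347.6234, V(4,2)=269.2360, V(4,3)=83.7191, V(4,4)=0.0000
Node (3,0) S=40.3920: V=(p*·347.6234+(1−p*)·380.7448)/1.27=278.4899; Δ=(347.6234−380.7448)/(57.3566−24.2352)=-1.0000; B=V−Δ·S=318.8819
Node (3,1) S=95.5944: V=(p*·269.2360+(1−p*)·347.6234)/1.27=223.2875; Δ=(269.2360−347.6234)/(135.7440−57.3566)=-1.0000; B=V−Δ·S=318.8819
Node (3,2) S=226.2401: V=(p*·83.7191+(1−p*)·269.2360)/1.27=92.6418; Δ=(83.7191−269.2360)/(321.2609−135.7440)=-1.0000; B=V−Δ·S=318.8819
Node (3,3) S=535.4349: V=(p*·0.0000+(1−p*)·83.7191)/1.27=12.0586; Δ=(0.0000−83.7191)/(760.3175−321.2609)=-0.1907; B=V−Δ·S=114.1551
Node (2,0) S=67.3200: V=(p*·223.2875+(1−p*)·278.4899)/1.27=183.7681; Δ=(223.2875−278.4899)/(95.5944−40.3920)=-1.0000; B=V−Δ·S=251.0881
Node (2,1) S=159.3240: V=(p*·92.6418+(1−p*)·223.2875)/1.27=91.7641; Δ=(92.6418−223.2875)/(226.2401−95.5944)=-1.0000; B=V−Δ·S=251.0881
Node (2,2) S=377.0668: V=(p*·12.0586+(1−p*)·92.6418)/1.27=21.1019; Δ=(12.0586−92.6418)/(535.4349−226.2401)=-0.2606; B=V−Δ·S=119.3741
Node (1,0) S=112.2000: V=(p*·91.7641+(1−p*)·183.7681)/1.27=85.5072; Δ=(91.7641−183.7681)/(159.3240−67.3200)=-1.0000; B=V−Δ·S=197.7072
Node (1,1) S=265.5400: V=(p*·21.1019+(1−p*)·91.7641)/1.27=26.7937; Δ=(21.1019−91.7641)/(377.0668−159.3240)=-0.3245; B=V−Δ·S=112.9670
Node (0,0) S=187.0000: V=(p*·26.7937+(1−p*)·85.5072)/1.27=29.5543; Δ=(26.7937−85.5072)/(265.5400−112.2000)=-0.3829; B=V−Δ·S=101.1561
The time-0 hedge costs 29.5543, which is the no-arbitrage price.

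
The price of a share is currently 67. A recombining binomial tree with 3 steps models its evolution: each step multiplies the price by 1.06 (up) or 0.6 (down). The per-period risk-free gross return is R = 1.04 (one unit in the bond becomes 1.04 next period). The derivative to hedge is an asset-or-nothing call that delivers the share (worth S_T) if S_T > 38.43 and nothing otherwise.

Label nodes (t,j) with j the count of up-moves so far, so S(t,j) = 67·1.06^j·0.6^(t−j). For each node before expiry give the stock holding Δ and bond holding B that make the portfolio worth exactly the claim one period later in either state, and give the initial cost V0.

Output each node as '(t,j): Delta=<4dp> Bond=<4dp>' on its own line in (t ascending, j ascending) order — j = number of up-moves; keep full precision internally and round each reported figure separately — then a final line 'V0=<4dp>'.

Under the risk-neutral measure, an up-move has probability p* = (R−d)/(u−d) = 0.9565 and values discount at R = 1.04.
Terminal payoffs: V(3,0)=0.0000, V(3,1)=0.0000, V(3,2)=45.1687, V(3,3)=79.7981
Node (2,0) S=24.1200: V=(p*·0.0000+(1−p*)·0.0000)/1.04=0.0000; Δ=(0.0000−0.0000)/(25.5672−14.4720)=0.0000; B=V−Δ·S=0.0000
Node (2,1) S=42.6120: V=(p*·45.1687+(1−p*)·0.0000)/1.04=41.5431; Δ=(45.1687−0.0000)/(45.1687−25.5672)=2.3043; B=V−Δ·S=-56.6497
Node (2,2) S=75.2812: V=(p*·79.7981+(1−p*)·45.1687)/1.04=75.2812; Δ=(79.7981−45.1687)/(79.7981−45.1687)=1.0000; B=V−Δ·S=0.0000
Node (1,0) S=40.2000: V=(p*·41.5431+(1−p*)·0.0000)/1.04=38.2086; Δ=(41.5431−0.0000)/(42.6120−24.1200)=2.2465; B=V−Δ·S=-52.1026
Node (1,1) S=71.0200: V=(p*·75.2812+(1−p*)·41.5431)/1.04=70.9753; Δ=(75.2812−41.5431)/(75.2812−42.6120)=1.0327; B=V−Δ·S=-2.3683
Node (0,0) S=67.0000: V=(p*·70.9753+(1−p*)·38.2086)/1.04=66.8756; Δ=(70.9753−38.2086)/(71.0200−40.2000)=1.0632; B=V−Δ·S=-4.3564
Check: Δ(0,0)·S0 + B(0,0) = 66.8756 = V0.

(0,0): Delta=1.0632 Bond=-4.3564
(1,0): Delta=2.2465 Bond=-52.1026
(1,1): Delta=1.0327 Bond=-2.3683
(2,0): Delta=0.0000 Bond=0.0000
(2,1): Delta=2.3043 Bond=-56.6497
(2,2): Delta=1.0000 Bond=0.0000
V0=66.8756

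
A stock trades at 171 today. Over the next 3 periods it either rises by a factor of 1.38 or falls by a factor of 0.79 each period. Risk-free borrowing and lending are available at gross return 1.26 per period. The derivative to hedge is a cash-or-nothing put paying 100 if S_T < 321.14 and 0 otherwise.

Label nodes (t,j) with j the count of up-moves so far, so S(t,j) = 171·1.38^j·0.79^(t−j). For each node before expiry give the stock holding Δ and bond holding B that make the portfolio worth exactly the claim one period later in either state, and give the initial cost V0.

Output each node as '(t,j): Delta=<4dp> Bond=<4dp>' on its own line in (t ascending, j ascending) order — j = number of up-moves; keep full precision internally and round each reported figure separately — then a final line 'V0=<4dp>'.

Under the risk-neutral measure, an up-move has probability p* = (R−d)/(u−d) = 0.7966 and values discount at R = 1.26.
Terminal payoffs: V(3,0)=100.0000, V(3,1)=100.0000, V(3,2)=100.0000, V(3,3)=0.0000
Node (2,0) S=106.7211: V=(p*·100.0000+(1−p*)·100.0000)/1.26=79.3651; Δ=(100.0000−100.0000)/(147.2751−84.3097)=0.0000; B=V−Δ·S=79.3651
Node (2,1) S=186.4242: V=(p*·100.0000+(1−p*)·100.0000)/1.26=79.3651; Δ=(100.0000−100.0000)/(257.2654−147.2751)=0.0000; B=V−Δ·S=79.3651
Node (2,2) S=325.6524: V=(p*·0.0000+(1−p*)·100.0000)/1.26=16.1421; Δ=(0.0000−100.0000)/(449.4003−257.2654)=-0.5205; B=V−Δ·S=185.6336
Node (1,0) S=135.0900: V=(p*·79.3651+(1−p*)·79.3651)/1.26=62.9882; Δ=(79.3651−79.3651)/(186.4242−106.7211)=0.0000; B=V−Δ·S=62.9882
Node (1,1) S=235.9800: V=(p*·16.1421+(1−p*)·79.3651)/1.26=23.0166; Δ=(16.1421−79.3651)/(325.6524−186.4242)=-0.4541; B=V−Δ·S=130.1743
Node (0,0) S=171.0000: V=(p*·23.0166+(1−p*)·62.9882)/1.26=24.7194; Δ=(23.0166−62.9882)/(235.9800−135.0900)=-0.3962; B=V−Δ·S=92.4677
The time-0 hedge costs 24.7194, which is the no-arbitrage price.

(0,0): Delta=-0.3962 Bond=92.4677
(1,0): Delta=0.0000 Bond=62.9882
(1,1): Delta=-0.4541 Bond=130.1743
(2,0): Delta=0.0000 Bond=79.3651
(2,1): Delta=0.0000 Bond=79.3651
(2,2): Delta=-0.5205 Bond=185.6336
V0=24.7194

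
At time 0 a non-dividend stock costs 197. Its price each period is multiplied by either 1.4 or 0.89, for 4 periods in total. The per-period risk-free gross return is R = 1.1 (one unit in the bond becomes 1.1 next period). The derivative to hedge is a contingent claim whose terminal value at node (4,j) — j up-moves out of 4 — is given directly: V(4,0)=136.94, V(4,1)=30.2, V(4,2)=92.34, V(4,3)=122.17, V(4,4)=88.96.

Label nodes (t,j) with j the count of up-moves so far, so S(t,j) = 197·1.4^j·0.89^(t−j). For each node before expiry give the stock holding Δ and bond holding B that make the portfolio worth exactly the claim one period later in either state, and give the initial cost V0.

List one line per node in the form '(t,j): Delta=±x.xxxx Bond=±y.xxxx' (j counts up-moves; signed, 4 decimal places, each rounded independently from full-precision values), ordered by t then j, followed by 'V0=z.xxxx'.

(0,0): Delta=0.0856 Bond=38.9131
(1,0): Delta=-0.0164 Bond=60.6808
(1,1): Delta=0.1782 Bond=17.2667
(2,0): Delta=-0.4250 Bond=130.5024
(2,1): Delta=0.3546 Bond=-24.3276
(2,2): Delta=0.0179 Bond=80.8804
(3,0): Delta=-1.5070 Bond=293.8289
(3,1): Delta=0.5577 Bond=-71.1276
(3,2): Delta=0.1702 Bond=36.6216
(3,3): Delta=-0.1205 Bond=163.7497
V0=55.7686

Risk-neutral probability p* = (R−d)/(u−d) = (1.1−0.89)/(1.4−0.89) = 0.4118.
At expiry t=4: V(4,0)=136.9400, V(4,1)=30.2000, V(4,2)=92.3400, V(4,3)=122.1700, V(4,4)=88.9600
Node (3,0) S=138.8789: V=(p*·30.2000+(1−p*)·136.9400)/1.1=84.5348; Δ=(30.2000−136.9400)/(194.4305−123.6022)=-1.5070; B=V−Δ·S=293.8289
Node (3,1) S=218.4612: V=(p*·92.3400+(1−p*)·30.2000)/1.1=50.7155; Δ=(92.3400−30.2000)/(305.8457−194.4305)=0.5577; B=V−Δ·S=-71.1276
Node (3,2) S=343.6468: V=(p*·122.1700+(1−p*)·92.3400)/1.1=95.1118; Δ=(122.1700−92.3400)/(481.1055−305.8457)=0.1702; B=V−Δ·S=36.6216
Node (3,3) S=540.5680: V=(p*·88.9600+(1−p*)·122.1700)/1.1=98.6321; Δ=(88.9600−122.1700)/(756.7952−481.1055)=-0.1205; B=V−Δ·S=163.7497
Node (2,0) S=156.0437: V=(p*·50.7155+(1−p*)·84.5348)/1.1=64.1902; Δ=(50.7155−84.5348)/(218.4612−138.8789)=-0.4250; B=V−Δ·S=130.5024
Node (2,1) S=245.4620: V=(p*·95.1118+(1−p*)·50.7155)/1.1=62.7239; Δ=(95.1118−50.7155)/(343.6468−218.4612)=0.3546; B=V−Δ·S=-24.3276
Node (2,2) S=386.1200: V=(p*·98.6321+(1−p*)·95.1118)/1.1=87.7830; Δ=(98.6321−95.1118)/(540.5680−343.6468)=0.0179; B=V−Δ·S=80.8804
Node (1,0) S=175.3300: V=(p*·62.7239+(1−p*)·64.1902)/1.1=57.8058; Δ=(62.7239−64.1902)/(245.4620−156.0437)=-0.0164; B=V−Δ·S=60.6808
Node (1,1) S=275.8000: V=(p*·87.7830+(1−p*)·62.7239)/1.1=66.4022; Δ=(87.7830−62.7239)/(386.1200−245.4620)=0.1782; B=V−Δ·S=17.2667
Node (0,0) S=197.0000: V=(p*·66.4022+(1−p*)·57.8058)/1.1=55.7686; Δ=(66.4022−57.8058)/(275.8000−175.3300)=0.0856; B=V−Δ·S=38.9131
Self-financing check: at every node Δ·S+B equals the discounted successor values.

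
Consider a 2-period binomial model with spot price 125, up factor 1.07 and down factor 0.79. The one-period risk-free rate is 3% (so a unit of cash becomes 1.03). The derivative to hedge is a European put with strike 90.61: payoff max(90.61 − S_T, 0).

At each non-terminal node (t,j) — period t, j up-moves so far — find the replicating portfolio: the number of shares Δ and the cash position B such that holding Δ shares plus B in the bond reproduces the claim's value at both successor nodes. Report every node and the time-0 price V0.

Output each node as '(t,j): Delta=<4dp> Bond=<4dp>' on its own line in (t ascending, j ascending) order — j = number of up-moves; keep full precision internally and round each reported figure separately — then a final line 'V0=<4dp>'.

(0,0): Delta=-0.0499 Bond=6.4824
(1,0): Delta=-0.4556 Bond=46.7383
(1,1): Delta=0.0000 Bond=0.0000
V0=0.2423

Under the risk-neutral measure, an up-move has probability p* = (R−d)/(u−d) = 0.8571 and values discount at R = 1.03.
Terminal payoffs: V(2,0)=12.5975, V(2,1)=0.0000, V(2,2)=0.0000
  t=1,j=0: stock 98.7500 → up 105.6625 (V=0.0000), down 78.0125 (V=12.5975). Price 1.7472; hedge Δ=-0.4556, bond B=46.7383.
  t=1,j=1: stock 133.7500 → up 143.1125 (V=0.0000), down 105.6625 (V=0.0000). Price 0.0000; hedge Δ=0.0000, bond B=0.0000.
  t=0,j=0: stock 125.0000 → up 133.7500 (V=0.0000), down 98.7500 (V=1.7472). Price 0.2423; hedge Δ=-0.0499, bond B=6.4824.
Check: Δ(0,0)·S0 + B(0,0) = 0.2423 = V0.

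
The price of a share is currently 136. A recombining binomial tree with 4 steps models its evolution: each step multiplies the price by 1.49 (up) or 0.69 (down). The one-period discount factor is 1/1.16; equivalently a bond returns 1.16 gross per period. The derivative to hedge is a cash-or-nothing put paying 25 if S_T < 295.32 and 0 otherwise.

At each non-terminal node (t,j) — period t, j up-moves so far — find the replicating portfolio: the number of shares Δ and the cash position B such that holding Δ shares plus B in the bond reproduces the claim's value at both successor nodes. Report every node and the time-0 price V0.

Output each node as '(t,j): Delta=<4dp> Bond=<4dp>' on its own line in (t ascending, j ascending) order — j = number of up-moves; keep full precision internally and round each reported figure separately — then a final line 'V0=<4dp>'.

(0,0): Delta=-0.0629 Bond=16.0941
(1,0): Delta=-0.0854 Bond=20.7845
(1,1): Delta=-0.0555 Bond=17.1838
(2,0): Delta=0.0000 Bond=18.5791
(2,1): Delta=-0.1132 Bond=27.9934
(2,2): Delta=-0.0368 Bond=14.2740
(3,0): Delta=0.0000 Bond=21.5517
(3,1): Delta=0.0000 Bond=21.5517
(3,2): Delta=-0.1500 Bond=40.1401
(3,3): Delta=0.0000 Bond=0.0000
V0=7.5427

Risk-neutral probability p* = (R−d)/(u−d) = (1.16−0.69)/(1.49−0.69) = 0.5875.
Payoff layer (t=4): V(4,0)=25.0000, V(4,1)=25.0000, V(4,2)=25.0000, V(4,3)=0.0000, V(4,4)=0.0000
Node (3,0) S=44.6772: V=(p*·25.0000+(1−p*)·25.0000)/1.16=21.5517; Δ=(25.0000−25.0000)/(66.5691−30.8273)=0.0000; B=V−Δ·S=21.5517
Node (3,1) S=96.4769: V=(p*·25.0000+(1−p*)·25.0000)/1.16=21.5517; Δ=(25.0000−25.0000)/(143.7506−66.5691)=0.0000; B=V−Δ·S=21.5517
Node (3,2) S=208.3342: V=(p*·0.0000+(1−p*)·25.0000)/1.16=8.8901; Δ=(0.0000−25.0000)/(310.4179−143.7506)=-0.1500; B=V−Δ·S=40.1401
Node (3,3) S=449.8811: V=(p*·0.0000+(1−p*)·0.0000)/1.16=0.0000; Δ=(0.0000−0.0000)/(670.3228−310.4179)=0.0000; B=V−Δ·S=0.0000
Node (2,0) S=64.7496: V=(p*·21.5517+(1−p*)·21.5517)/1.16=18.5791; Δ=(21.5517−21.5517)/(96.4769−44.6772)=0.0000; B=V−Δ·S=18.5791
Node (2,1) S=139.8216: V=(p*·8.8901+(1−p*)·21.5517)/1.16=12.1664; Δ=(8.8901−21.5517)/(208.3342−96.4769)=-0.1132; B=V−Δ·S=27.9934
Node (2,2) S=301.9336: V=(p*·0.0000+(1−p*)·8.8901)/1.16=3.1613; Δ=(0.0000−8.8901)/(449.8811−208.3342)=-0.0368; B=V−Δ·S=14.2740
Node (1,0) S=93.8400: V=(p*·12.1664+(1−p*)·18.5791)/1.16=12.7686; Δ=(12.1664−18.5791)/(139.8216−64.7496)=-0.0854; B=V−Δ·S=20.7845
Node (1,1) S=202.6400: V=(p*·3.1613+(1−p*)·12.1664)/1.16=5.9275; Δ=(3.1613−12.1664)/(301.9336−139.8216)=-0.0555; B=V−Δ·S=17.1838
Node (0,0) S=136.0000: V=(p*·5.9275+(1−p*)·12.7686)/1.16=7.5427; Δ=(5.9275−12.7686)/(202.6400−93.8400)=-0.0629; B=V−Δ·S=16.0941
The time-0 hedge costs 7.5427, which is the no-arbitrage price.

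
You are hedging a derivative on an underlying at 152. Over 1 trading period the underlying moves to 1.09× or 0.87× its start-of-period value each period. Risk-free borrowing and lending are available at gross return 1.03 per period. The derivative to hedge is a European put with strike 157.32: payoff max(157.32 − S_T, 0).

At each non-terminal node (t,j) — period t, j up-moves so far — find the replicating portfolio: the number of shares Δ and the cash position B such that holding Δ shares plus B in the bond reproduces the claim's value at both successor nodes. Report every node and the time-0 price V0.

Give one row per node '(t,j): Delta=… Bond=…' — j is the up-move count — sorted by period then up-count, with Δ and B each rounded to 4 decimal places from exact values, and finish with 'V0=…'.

Since d<R<u, set p* = (R−d)/(u−d) = 0.7273; price each node as the discounted p*-expectation of its children.
Terminal payoffs: V(1,0)=25.0800, V(1,1)=0.0000
  t=0,j=0: stock 152.0000 → up 165.6800 (V=0.0000), down 132.2400 (V=25.0800). Price 6.6408; hedge Δ=-0.7500, bond B=120.6408.
Each (Δ,B) replicates both successor values, so the strategy is self-financing and V0 is arbitrage-free.

(0,0): Delta=-0.7500 Bond=120.6408
V0=6.6408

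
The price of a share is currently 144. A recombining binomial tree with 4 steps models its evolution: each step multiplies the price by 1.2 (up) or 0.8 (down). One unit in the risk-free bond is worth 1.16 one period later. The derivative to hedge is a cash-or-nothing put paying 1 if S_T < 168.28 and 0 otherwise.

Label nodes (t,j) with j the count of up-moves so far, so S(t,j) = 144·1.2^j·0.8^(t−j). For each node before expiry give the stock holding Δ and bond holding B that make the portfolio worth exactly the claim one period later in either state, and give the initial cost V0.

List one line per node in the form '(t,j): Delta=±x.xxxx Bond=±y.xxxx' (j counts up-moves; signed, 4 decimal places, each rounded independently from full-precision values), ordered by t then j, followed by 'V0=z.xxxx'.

(0,0): Delta=-0.0027 Bond=0.4181
(1,0): Delta=-0.0131 Bond=1.6785
(1,1): Delta=-0.0019 Bond=0.3524
(2,0): Delta=0.0000 Bond=0.7432
(2,1): Delta=-0.0140 Bond=2.0809
(2,2): Delta=-0.0010 Bond=0.2229
(3,0): Delta=0.0000 Bond=0.8621
(3,1): Delta=0.0000 Bond=0.8621
(3,2): Delta=-0.0151 Bond=2.5862
(3,3): Delta=0.0000 Bond=0.0000
V0=0.0289

Risk-neutral probability p* = (R−d)/(u−d) = (1.16−0.8)/(1.2−0.8) = 0.9000.
Terminal payoffs: V(4,0)=1.0000, V(4,1)=1.0000, V(4,2)=1.0000, V(4,3)=0.0000, V(4,4)=0.0000
Node (3,0) S=73.7280: V=(p*·1.0000+(1−p*)·1.0000)/1.16=0.8621; Δ=(1.0000−1.0000)/(88.4736−58.9824)=0.0000; B=V−Δ·S=0.8621
Node (3,1) S=110.5920: V=(p*·1.0000+(1−p*)·1.0000)/1.16=0.8621; Δ=(1.0000−1.0000)/(132.7104−88.4736)=0.0000; B=V−Δ·S=0.8621
Node (3,2) S=165.8880: V=(p*·0.0000+(1−p*)·1.0000)/1.16=0.0862; Δ=(0.0000−1.0000)/(199.0656−132.7104)=-0.0151; B=V−Δ·S=2.5862
Node (3,3) S=248.8320: V=(p*·0.0000+(1−p*)·0.0000)/1.16=0.0000; Δ=(0.0000−0.0000)/(298.5984−199.0656)=0.0000; B=V−Δ·S=0.0000
Node (2,0) S=92.1600: V=(p*·0.8621+(1−p*)·0.8621)/1.16=0.7432; Δ=(0.8621−0.8621)/(110.5920−73.7280)=0.0000; B=V−Δ·S=0.7432
Node (2,1) S=138.2400: V=(p*·0.0862+(1−p*)·0.8621)/1.16=0.1412; Δ=(0.0862−0.8621)/(165.8880−110.5920)=-0.0140; B=V−Δ·S=2.0809
Node (2,2) S=207.3600: V=(p*·0.0000+(1−p*)·0.0862)/1.16=0.0074; Δ=(0.0000−0.0862)/(248.8320−165.8880)=-0.0010; B=V−Δ·S=0.2229
Node (1,0) S=115.2000: V=(p*·0.1412+(1−p*)·0.7432)/1.16=0.1736; Δ=(0.1412−0.7432)/(138.2400−92.1600)=-0.0131; B=V−Δ·S=1.6785
Node (1,1) S=172.8000: V=(p*·0.0074+(1−p*)·0.1412)/1.16=0.0179; Δ=(0.0074−0.1412)/(207.3600−138.2400)=-0.0019; B=V−Δ·S=0.3524
Node (0,0) S=144.0000: V=(p*·0.0179+(1−p*)·0.1736)/1.16=0.0289; Δ=(0.0179−0.1736)/(172.8000−115.2000)=-0.0027; B=V−Δ·S=0.4181
Each (Δ,B) replicates both successor values, so the strategy is self-financing and V0 is arbitrage-free.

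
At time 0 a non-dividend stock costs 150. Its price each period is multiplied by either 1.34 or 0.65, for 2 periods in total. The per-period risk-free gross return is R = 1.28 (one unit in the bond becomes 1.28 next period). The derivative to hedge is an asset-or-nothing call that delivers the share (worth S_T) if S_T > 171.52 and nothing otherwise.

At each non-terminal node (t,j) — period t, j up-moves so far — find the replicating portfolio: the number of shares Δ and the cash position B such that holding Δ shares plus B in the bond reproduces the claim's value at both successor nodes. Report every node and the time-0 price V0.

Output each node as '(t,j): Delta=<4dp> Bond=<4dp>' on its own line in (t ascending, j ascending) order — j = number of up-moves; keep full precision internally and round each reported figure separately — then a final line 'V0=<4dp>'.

Under the risk-neutral measure, an up-move has probability p* = (R−d)/(u−d) = 0.9130 and values discount at R = 1.28.
Payoff layer (t=2): V(2,0)=0.0000, V(2,1)=0.0000, V(2,2)=269.3400
  t=1,j=0: stock 97.5000 → up 130.6500 (V=0.0000), down 63.3750 (V=0.0000). Price 0.0000; hedge Δ=0.0000, bond B=0.0000.
  t=1,j=1: stock 201.0000 → up 269.3400 (V=269.3400), down 130.6500 (V=0.0000). Price 192.1243; hedge Δ=1.9420, bond B=-198.2235.
  t=0,j=0: stock 150.0000 → up 201.0000 (V=192.1243), down 97.5000 (V=0.0000). Price 137.0452; hedge Δ=1.8563, bond B=-141.3958.
Self-financing check: at every node Δ·S+B equals the discounted successor values.

(0,0): Delta=1.8563 Bond=-141.3958
(1,0): Delta=0.0000 Bond=0.0000
(1,1): Delta=1.9420 Bond=-198.2235
V0=137.0452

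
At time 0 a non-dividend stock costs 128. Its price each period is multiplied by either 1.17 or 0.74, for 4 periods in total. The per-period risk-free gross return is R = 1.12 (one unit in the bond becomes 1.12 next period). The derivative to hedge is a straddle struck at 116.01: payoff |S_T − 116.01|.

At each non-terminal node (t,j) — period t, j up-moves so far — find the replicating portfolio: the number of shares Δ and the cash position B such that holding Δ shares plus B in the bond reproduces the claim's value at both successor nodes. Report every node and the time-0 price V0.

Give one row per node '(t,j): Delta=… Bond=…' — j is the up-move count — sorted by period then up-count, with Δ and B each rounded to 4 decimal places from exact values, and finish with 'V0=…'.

No-arbitrage ⇒ martingale measure with p* = (R−d)/(u−d) = 0.8837.
Terminal values V(4,·): V(4,0)=77.6272, V(4,1)=55.3237, V(4,2)=20.0600, V(4,3)=35.6948, V(4,4)=123.8476
Node (3,0) S=51.8687: V=(p*·55.3237+(1−p*)·77.6272)/1.12=51.7117; Δ=(55.3237−77.6272)/(60.6863−38.3828)=-1.0000; B=V−Δ·S=103.5804
Node (3,1) S=82.0086: V=(p*·20.0600+(1−p*)·55.3237)/1.12=21.5718; Δ=(20.0600−55.3237)/(95.9500−60.6863)=-1.0000; B=V−Δ·S=103.5804
Node (3,2) S=129.6622: V=(p*·35.6948+(1−p*)·20.0600)/1.12=30.2471; Δ=(35.6948−20.0600)/(151.7048−95.9500)=0.2804; B=V−Δ·S=-6.1129
Node (3,3) S=205.0065: V=(p*·123.8476+(1−p*)·35.6948)/1.12=101.4261; Δ=(123.8476−35.6948)/(239.8576−151.7048)=1.0000; B=V−Δ·S=-103.5804
Node (2,0) S=70.0928: V=(p*·21.5718+(1−p*)·51.7117)/1.12=22.3897; Δ=(21.5718−51.7117)/(82.0086−51.8687)=-1.0000; B=V−Δ·S=92.4825
Node (2,1) S=110.8224: V=(p*·30.2471+(1−p*)·21.5718)/1.12=26.1057; Δ=(30.2471−21.5718)/(129.6622−82.0086)=0.1821; B=V−Δ·S=5.9305
Node (2,2) S=175.2192: V=(p*·101.4261+(1−p*)·30.2471)/1.12=83.1692; Δ=(101.4261−30.2471)/(205.0065−129.6622)=0.9447; B=V−Δ·S=-82.3633
Node (1,0) S=94.7200: V=(p*·26.1057+(1−p*)·22.3897)/1.12=22.9228; Δ=(26.1057−22.3897)/(110.8224−70.0928)=0.0912; B=V−Δ·S=14.2809
Node (1,1) S=149.7600: V=(p*·83.1692+(1−p*)·26.1057)/1.12=68.3338; Δ=(83.1692−26.1057)/(175.2192−110.8224)=0.8861; B=V−Δ·S=-64.3720
Node (0,0) S=128.0000: V=(p*·68.3338+(1−p*)·22.9228)/1.12=56.2978; Δ=(68.3338−22.9228)/(149.7600−94.7200)=0.8251; B=V−Δ·S=-49.3092
The time-0 hedge costs 56.2978, which is the no-arbitrage price.

(0,0): Delta=0.8251 Bond=-49.3092
(1,0): Delta=0.0912 Bond=14.2809
(1,1): Delta=0.8861 Bond=-64.3720
(2,0): Delta=-1.0000 Bond=92.4825
(2,1): Delta=0.1821 Bond=5.9305
(2,2): Delta=0.9447 Bond=-82.3633
(3,0): Delta=-1.0000 Bond=103.5804
(3,1): Delta=-1.0000 Bond=103.5804
(3,2): Delta=0.2804 Bond=-6.1129
(3,3): Delta=1.0000 Bond=-103.5804
V0=56.2978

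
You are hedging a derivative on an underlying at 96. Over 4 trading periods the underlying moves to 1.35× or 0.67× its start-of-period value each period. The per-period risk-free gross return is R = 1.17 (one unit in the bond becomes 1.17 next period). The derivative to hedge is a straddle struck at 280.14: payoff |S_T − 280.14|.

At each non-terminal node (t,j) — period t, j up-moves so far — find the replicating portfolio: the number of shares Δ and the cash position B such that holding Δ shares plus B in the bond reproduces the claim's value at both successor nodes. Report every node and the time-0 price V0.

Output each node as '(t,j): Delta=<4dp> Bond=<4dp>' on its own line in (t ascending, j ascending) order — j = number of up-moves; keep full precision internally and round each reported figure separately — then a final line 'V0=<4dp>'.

Under the risk-neutral measure, an up-move has probability p* = (R−d)/(u−d) = 0.7353 and values discount at R = 1.17.
Terminal payoffs: V(4,0)=260.7949, V(4,1)=241.1611, V(4,2)=201.6005, V(4,3)=121.8887, V(4,4)=38.7246
  t=3,j=0: stock 28.8732 → up 38.9789 (V=241.1611), down 19.3451 (V=260.7949). Price 210.5626; hedge Δ=-1.0000, bond B=239.4359.
  t=3,j=1: stock 58.1774 → up 78.5395 (V=201.6005), down 38.9789 (V=241.1611). Price 181.2585; hedge Δ=-1.0000, bond B=239.4359.
  t=3,j=2: stock 117.2232 → up 158.2513 (V=121.8887), down 78.5395 (V=201.6005). Price 122.2127; hedge Δ=-1.0000, bond B=239.4359.
  t=3,j=3: stock 236.1960 → up 318.8646 (V=38.7246), down 158.2513 (V=121.8887). Price 51.9134; hedge Δ=-0.5178, bond B=174.2135.
  t=2,j=0: stock 43.0944 → up 58.1774 (V=181.2585), down 28.8732 (V=210.5626). Price 161.5517; hedge Δ=-1.0000, bond B=204.6461.
  t=2,j=1: stock 86.8320 → up 117.2232 (V=122.2127), down 58.1774 (V=181.2585). Price 117.8141; hedge Δ=-1.0000, bond B=204.6461.
  t=2,j=2: stock 174.9600 → up 236.1960 (V=51.9134), down 117.2232 (V=122.2127). Price 60.2752; hedge Δ=-0.5909, bond B=163.6566.
  t=1,j=0: stock 64.3200 → up 86.8320 (V=117.8141), down 43.0944 (V=161.5517). Price 110.5912; hedge Δ=-1.0000, bond B=174.9112.
  t=1,j=1: stock 129.6000 → up 174.9600 (V=60.2752), down 86.8320 (V=117.8141). Price 64.5351; hedge Δ=-0.6529, bond B=149.1511.
  t=0,j=0: stock 96.0000 → up 129.6000 (V=64.5351), down 64.3200 (V=110.5912). Price 65.5781; hedge Δ=-0.7055, bond B=133.3076.
Check: Δ(0,0)·S0 + B(0,0) = 65.5781 = V0.

(0,0): Delta=-0.7055 Bond=133.3076
(1,0): Delta=-1.0000 Bond=174.9112
(1,1): Delta=-0.6529 Bond=149.1511
(2,0): Delta=-1.0000 Bond=204.6461
(2,1): Delta=-1.0000 Bond=204.6461
(2,2): Delta=-0.5909 Bond=163.6566
(3,0): Delta=-1.0000 Bond=239.4359
(3,1): Delta=-1.0000 Bond=239.4359
(3,2): Delta=-1.0000 Bond=239.4359
(3,3): Delta=-0.5178 Bond=174.2135
V0=65.5781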